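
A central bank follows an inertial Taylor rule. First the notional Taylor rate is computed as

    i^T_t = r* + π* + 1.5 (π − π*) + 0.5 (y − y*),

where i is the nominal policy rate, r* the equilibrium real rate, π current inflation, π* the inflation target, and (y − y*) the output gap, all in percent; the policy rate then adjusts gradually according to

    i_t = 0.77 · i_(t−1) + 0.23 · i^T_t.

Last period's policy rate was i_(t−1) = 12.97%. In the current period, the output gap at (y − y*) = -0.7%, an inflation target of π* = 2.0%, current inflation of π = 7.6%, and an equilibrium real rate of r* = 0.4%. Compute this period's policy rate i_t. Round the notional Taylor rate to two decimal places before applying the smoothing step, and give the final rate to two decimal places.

i^T_t = 0.4 + 2.0 + 1.5 × (7.6 − 2.0) + 0.5 × (-0.7)
   = 0.4 + 2 + 8.4 − 0.35 = 10.45
i_t = 0.77 × 12.97 + 0.23 × 10.45 = 9.9869 + 2.4035 = 12.39

12.39%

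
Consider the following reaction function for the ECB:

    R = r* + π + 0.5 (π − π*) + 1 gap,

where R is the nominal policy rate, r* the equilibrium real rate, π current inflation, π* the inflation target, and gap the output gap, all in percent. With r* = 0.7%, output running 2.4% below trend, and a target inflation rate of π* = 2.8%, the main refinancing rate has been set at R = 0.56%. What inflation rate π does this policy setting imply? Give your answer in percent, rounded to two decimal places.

2.44%

Output 2.4% below potential → gap = -2.4.
Collecting π: R = r* + (1 + 0.5) π − 0.5 π* + 1 gap
1.5 π = 0.56 − 0.7 + 0.5 × 2.8 − 1 × (-2.4) = 3.66
π = 3.66 / 1.5 = 2.44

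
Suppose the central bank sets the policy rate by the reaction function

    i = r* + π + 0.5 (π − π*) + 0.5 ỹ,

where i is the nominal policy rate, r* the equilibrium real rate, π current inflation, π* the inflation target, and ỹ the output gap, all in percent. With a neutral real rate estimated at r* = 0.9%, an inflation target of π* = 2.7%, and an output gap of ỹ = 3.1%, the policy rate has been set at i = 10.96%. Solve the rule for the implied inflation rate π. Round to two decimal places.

Collecting π: i = r* + (1 + 0.5) π − 0.5 π* + 0.5 ỹ
1.5 π = 10.96 − 0.9 + 0.5 × 2.7 − 0.5 × 3.1 = 9.86
π = 9.86 / 1.5 = 6.57

6.57%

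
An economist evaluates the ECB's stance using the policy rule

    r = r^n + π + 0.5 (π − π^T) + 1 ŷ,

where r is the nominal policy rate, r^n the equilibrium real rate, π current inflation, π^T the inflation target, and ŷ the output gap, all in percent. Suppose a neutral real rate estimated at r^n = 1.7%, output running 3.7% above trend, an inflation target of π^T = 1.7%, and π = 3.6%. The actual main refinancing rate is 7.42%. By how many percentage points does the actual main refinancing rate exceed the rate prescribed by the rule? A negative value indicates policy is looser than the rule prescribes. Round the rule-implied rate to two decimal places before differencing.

-2.53 pp

Output 3.7% above potential → ŷ = 3.7.
r = 1.7 + 3.6 + 0.5 × (3.6 − 1.7) + 1 × 3.7
   = 1.7 + 3.6 + 0.95 + 3.7 = 9.95
Deviation = 7.42 − 9.95 = -2.53 pp.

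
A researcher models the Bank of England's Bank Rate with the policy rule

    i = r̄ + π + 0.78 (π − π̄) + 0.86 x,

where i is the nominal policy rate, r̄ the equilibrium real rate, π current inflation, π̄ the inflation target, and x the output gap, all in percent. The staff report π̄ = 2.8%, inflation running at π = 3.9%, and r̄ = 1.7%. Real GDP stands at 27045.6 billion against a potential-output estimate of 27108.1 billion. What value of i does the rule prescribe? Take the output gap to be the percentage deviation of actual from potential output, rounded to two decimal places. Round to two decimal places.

Output gap = 100 × (27045.6 − 27108.1) / 27108.1 = -0.23%.
i = 1.70 + 3.90 + 0.78 × (3.90 − 2.80) + 0.86 × (-0.23)
   = 1.70 + 3.9 + 0.858 − 0.1978 = 6.26

6.26%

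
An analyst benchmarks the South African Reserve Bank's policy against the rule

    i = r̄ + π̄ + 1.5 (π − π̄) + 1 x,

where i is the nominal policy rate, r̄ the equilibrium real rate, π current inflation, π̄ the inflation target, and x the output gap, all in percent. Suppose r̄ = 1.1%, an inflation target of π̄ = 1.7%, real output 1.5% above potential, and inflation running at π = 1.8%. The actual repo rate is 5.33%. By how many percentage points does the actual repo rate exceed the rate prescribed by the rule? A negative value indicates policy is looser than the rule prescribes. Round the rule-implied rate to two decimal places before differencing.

0.88 pp

Output 1.5% above potential → x = 1.5.
i = 1.1 + 1.7 + 1.5 × (1.8 − 1.7) + 1 × 1.5
   = 1.1 + 1.7 + 0.15 + 1.5 = 4.45
Deviation = 5.33 − 4.45 = 0.88 pp.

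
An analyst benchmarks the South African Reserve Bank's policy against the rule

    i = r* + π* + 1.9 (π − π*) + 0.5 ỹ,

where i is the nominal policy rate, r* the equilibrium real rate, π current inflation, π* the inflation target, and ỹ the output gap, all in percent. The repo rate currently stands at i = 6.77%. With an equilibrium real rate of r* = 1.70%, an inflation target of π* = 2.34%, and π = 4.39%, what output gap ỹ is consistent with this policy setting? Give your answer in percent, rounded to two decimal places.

0.5 ỹ = 6.77 − 1.70 − 2.34 − 1.9 × (4.39 − 2.34) = -1.165
ỹ = -1.165 / 0.5 = -2.33

-2.33%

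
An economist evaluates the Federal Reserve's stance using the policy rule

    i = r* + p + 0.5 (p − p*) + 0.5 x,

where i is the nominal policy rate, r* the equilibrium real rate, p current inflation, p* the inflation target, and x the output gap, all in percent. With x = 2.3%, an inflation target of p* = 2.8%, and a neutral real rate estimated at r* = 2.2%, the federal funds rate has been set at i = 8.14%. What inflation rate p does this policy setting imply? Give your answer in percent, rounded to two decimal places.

Collecting p: i = r* + (1 + 0.5) p − 0.5 p* + 0.5 x
1.5 p = 8.14 − 2.2 + 0.5 × 2.8 − 0.5 × 2.3 = 6.19
p = 6.19 / 1.5 = 4.13

4.13%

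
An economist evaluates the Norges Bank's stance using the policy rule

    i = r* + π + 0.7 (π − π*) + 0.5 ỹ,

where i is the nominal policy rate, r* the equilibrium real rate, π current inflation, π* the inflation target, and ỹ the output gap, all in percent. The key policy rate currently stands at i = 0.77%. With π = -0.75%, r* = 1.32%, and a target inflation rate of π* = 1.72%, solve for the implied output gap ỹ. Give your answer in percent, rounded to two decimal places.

3.86%

0.5 ỹ = 0.77 − 1.32 − (-0.75) − 0.7 × ((-0.75) − 1.72) = 1.929
ỹ = 1.929 / 0.5 = 3.86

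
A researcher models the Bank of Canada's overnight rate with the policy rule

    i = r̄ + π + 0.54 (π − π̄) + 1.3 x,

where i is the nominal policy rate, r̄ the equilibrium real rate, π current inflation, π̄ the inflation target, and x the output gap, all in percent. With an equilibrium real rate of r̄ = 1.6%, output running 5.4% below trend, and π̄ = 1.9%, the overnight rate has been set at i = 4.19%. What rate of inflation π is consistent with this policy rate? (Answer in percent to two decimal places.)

6.91%

Output 5.4% below potential → x = -5.4.
Collecting π: i = r̄ + (1 + 0.54) π − 0.54 π̄ + 1.3 x
1.54 π = 4.19 − 1.6 + 0.54 × 1.9 − 1.3 × (-5.4) = 10.636
π = 10.636 / 1.54 = 6.91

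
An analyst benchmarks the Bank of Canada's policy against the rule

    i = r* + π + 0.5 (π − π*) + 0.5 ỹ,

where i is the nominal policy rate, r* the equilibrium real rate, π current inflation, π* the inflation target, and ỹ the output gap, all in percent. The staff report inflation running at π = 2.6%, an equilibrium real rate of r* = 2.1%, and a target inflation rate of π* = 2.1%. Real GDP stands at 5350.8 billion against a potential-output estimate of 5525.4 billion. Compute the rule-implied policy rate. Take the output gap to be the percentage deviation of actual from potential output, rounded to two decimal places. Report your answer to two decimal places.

3.37%

Output gap = 100 × (5350.8 − 5525.4) / 5525.4 = -3.16%.
i = 2.10 + 2.60 + 0.5 × (2.60 − 2.10) + 0.5 × (-3.16)
   = 2.10 + 2.6 + 0.25 − 1.58 = 3.37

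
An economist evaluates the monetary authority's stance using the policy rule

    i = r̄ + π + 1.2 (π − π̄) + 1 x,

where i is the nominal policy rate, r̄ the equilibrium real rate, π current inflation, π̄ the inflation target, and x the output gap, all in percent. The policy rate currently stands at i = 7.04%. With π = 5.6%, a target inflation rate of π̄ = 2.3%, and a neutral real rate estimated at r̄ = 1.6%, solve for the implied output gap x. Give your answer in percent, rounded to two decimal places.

-4.12%

1 x = 7.04 − 1.6 − 5.6 − 1.2 × (5.6 − 2.3) = -4.12
x = -4.12 / 1 = -4.12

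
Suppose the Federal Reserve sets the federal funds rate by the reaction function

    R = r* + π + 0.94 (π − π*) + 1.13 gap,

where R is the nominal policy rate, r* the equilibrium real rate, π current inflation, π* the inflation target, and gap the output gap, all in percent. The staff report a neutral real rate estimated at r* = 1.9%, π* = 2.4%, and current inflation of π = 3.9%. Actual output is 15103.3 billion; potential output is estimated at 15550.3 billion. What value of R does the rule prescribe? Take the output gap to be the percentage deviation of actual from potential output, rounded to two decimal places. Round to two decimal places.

3.97%

Output gap = 100 × (15103.3 − 15550.3) / 15550.3 = -2.87%.
R = 1.90 + 3.90 + 0.94 × (3.90 − 2.40) + 1.13 × (-2.87)
   = 1.90 + 3.9 + 1.41 − 3.2431 = 3.97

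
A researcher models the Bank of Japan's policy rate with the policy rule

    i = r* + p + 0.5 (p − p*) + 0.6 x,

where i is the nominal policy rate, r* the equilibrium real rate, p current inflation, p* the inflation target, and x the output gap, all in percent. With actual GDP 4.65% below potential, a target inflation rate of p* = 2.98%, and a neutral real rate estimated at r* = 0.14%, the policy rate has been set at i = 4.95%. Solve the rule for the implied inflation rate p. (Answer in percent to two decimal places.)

6.06%

Output 4.65% below potential → x = -4.65.
Collecting p: i = r* + (1 + 0.5) p − 0.5 p* + 0.6 x
1.5 p = 4.95 − 0.14 + 0.5 × 2.98 − 0.6 × (-4.65) = 9.09
p = 9.09 / 1.5 = 6.06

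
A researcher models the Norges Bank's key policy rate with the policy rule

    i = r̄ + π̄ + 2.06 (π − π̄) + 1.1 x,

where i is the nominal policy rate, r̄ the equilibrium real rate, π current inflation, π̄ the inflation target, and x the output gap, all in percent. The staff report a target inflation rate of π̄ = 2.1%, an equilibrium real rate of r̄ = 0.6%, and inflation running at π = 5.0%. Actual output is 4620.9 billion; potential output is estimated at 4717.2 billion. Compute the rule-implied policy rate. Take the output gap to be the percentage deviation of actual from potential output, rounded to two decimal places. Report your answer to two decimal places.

6.43%

Output gap = 100 × (4620.9 − 4717.2) / 4717.2 = -2.04%.
i = 0.60 + 2.10 + 2.06 × (5.00 − 2.10) + 1.1 × (-2.04)
   = 0.60 + 2.1 + 5.974 − 2.244 = 6.43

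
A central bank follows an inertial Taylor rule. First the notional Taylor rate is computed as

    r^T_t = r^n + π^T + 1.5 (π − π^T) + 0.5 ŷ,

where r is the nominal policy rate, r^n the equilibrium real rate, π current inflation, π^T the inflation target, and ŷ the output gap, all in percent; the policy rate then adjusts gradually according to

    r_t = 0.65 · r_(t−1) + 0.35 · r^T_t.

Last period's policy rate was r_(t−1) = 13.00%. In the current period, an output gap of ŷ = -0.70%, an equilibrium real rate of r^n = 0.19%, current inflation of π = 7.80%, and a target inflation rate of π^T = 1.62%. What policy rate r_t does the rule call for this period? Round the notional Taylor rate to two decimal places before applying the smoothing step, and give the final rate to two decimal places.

r^T_t = 0.19 + 1.62 + 1.5 × (7.80 − 1.62) + 0.5 × (-0.70)
   = 0.19 + 1.62 + 9.27 − 0.35 = 10.73
r_t = 0.65 × 13.00 + 0.35 × 10.73 = 8.45 + 3.7555 = 12.21

12.21%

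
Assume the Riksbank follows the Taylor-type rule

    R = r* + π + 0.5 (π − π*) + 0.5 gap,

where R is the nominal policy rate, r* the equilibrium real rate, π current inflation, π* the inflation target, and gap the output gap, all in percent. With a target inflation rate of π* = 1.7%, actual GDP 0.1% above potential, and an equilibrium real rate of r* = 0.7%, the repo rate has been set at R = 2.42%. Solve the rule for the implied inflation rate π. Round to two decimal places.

Output 0.1% above potential → gap = 0.1.
Collecting π: R = r* + (1 + 0.5) π − 0.5 π* + 0.5 gap
1.5 π = 2.42 − 0.7 + 0.5 × 1.7 − 0.5 × 0.1 = 2.52
π = 2.52 / 1.5 = 1.68

1.68%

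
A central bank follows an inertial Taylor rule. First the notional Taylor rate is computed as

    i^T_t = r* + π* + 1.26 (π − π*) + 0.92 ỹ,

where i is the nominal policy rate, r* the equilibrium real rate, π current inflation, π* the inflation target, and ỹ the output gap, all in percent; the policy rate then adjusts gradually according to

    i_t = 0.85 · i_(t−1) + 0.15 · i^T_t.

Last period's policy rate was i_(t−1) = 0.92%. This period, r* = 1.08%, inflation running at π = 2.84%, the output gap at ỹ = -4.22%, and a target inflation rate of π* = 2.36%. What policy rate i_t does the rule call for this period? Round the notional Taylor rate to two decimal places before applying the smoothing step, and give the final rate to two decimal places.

i^T_t = 1.08 + 2.36 + 1.26 × (2.84 − 2.36) + 0.92 × (-4.22)
   = 1.08 + 2.36 + 0.6048 − 3.8824 = 0.16
i_t = 0.85 × 0.92 + 0.15 × 0.16 = 0.782 + 0.024 = 0.81

0.81%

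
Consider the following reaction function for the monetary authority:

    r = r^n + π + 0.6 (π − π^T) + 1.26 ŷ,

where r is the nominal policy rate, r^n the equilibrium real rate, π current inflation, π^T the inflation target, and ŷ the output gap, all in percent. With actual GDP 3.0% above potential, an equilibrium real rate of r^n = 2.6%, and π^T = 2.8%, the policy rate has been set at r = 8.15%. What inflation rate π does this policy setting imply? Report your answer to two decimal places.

Output 3.0% above potential → ŷ = 3.0.
Collecting π: r = r^n + (1 + 0.6) π − 0.6 π^T + 1.26 ŷ
1.6 π = 8.15 − 2.6 + 0.6 × 2.8 − 1.26 × 3.0 = 3.45
π = 3.45 / 1.6 = 2.16

2.16%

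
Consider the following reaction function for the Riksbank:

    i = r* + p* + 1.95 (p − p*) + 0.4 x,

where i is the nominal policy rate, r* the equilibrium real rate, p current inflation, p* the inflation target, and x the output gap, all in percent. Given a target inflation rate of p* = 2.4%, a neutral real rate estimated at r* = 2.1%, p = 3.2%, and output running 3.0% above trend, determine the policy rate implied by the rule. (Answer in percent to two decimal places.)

7.26%

Output 3.0% above potential → x = 3.0.
i = 2.1 + 2.4 + 1.95 × (3.2 − 2.4) + 0.4 × 3.0
   = 2.1 + 2.4 + 1.56 + 1.2 = 7.26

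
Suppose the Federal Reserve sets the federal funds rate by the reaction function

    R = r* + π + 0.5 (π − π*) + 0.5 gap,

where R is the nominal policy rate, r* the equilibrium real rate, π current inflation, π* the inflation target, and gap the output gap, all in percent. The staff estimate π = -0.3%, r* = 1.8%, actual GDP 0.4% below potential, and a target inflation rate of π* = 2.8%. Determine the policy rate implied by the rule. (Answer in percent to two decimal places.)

-0.25%

Output 0.4% below potential → gap = -0.4.
R = 1.8 + (-0.3) + 0.5 × (-0.3 − 2.8) + 0.5 × (-0.4)
   = 1.8 − 0.3 − 1.55 − 0.2 = -0.25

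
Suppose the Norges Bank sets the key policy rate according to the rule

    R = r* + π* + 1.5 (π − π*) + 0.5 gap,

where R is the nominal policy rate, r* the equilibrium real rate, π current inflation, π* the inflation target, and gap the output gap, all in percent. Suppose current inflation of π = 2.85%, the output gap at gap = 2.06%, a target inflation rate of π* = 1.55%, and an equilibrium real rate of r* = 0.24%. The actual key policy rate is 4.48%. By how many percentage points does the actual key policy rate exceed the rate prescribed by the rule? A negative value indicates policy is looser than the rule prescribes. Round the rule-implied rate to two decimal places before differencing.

R = 0.24 + 1.55 + 1.5 × (2.85 − 1.55) + 0.5 × 2.06
   = 0.24 + 1.55 + 1.95 + 1.03 = 4.77
Deviation = 4.48 − 4.77 = -0.29 pp.

-0.29 pp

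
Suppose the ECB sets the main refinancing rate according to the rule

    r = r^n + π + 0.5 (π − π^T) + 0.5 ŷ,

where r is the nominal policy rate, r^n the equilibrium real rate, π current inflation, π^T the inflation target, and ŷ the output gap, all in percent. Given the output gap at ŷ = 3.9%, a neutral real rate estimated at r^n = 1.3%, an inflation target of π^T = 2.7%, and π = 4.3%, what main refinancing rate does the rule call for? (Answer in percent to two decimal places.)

8.35%

r = 1.3 + 4.3 + 0.5 × (4.3 − 2.7) + 0.5 × 3.9
   = 1.3 + 4.3 + 0.8 + 1.95 = 8.35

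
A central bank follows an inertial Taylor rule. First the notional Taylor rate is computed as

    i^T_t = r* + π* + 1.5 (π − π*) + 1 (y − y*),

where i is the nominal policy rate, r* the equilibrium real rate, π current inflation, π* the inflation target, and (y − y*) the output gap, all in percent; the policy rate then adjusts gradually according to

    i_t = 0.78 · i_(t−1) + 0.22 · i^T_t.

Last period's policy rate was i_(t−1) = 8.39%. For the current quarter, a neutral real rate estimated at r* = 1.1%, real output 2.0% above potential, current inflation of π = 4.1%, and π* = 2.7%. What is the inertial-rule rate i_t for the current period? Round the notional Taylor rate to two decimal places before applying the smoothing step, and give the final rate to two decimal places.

8.28%

Output 2.0% above potential → (y − y*) = 2.0.
i^T_t = 1.1 + 2.7 + 1.5 × (4.1 − 2.7) + 1 × 2.0
   = 1.1 + 2.7 + 2.1 + 2 = 7.90
i_t = 0.78 × 8.39 + 0.22 × 7.90 = 6.5442 + 1.738 = 8.28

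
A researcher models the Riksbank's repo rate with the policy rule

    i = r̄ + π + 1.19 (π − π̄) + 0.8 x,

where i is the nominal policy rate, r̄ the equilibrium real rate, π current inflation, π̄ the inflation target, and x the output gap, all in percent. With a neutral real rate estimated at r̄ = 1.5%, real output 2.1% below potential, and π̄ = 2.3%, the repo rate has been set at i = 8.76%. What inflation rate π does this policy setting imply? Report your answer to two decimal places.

Output 2.1% below potential → x = -2.1.
Collecting π: i = r̄ + (1 + 1.19) π − 1.19 π̄ + 0.8 x
2.19 π = 8.76 − 1.5 + 1.19 × 2.3 − 0.8 × (-2.1) = 11.677
π = 11.677 / 2.19 = 5.33

5.33%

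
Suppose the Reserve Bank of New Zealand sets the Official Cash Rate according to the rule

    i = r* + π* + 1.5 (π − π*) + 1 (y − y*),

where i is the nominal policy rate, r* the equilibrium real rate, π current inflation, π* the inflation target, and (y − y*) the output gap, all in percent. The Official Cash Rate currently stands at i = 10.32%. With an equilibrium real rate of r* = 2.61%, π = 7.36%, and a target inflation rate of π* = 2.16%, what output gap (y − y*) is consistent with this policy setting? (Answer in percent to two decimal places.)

-2.25%

1 (y − y*) = 10.32 − 2.61 − 2.16 − 1.5 × (7.36 − 2.16) = -2.25
(y − y*) = -2.25 / 1 = -2.25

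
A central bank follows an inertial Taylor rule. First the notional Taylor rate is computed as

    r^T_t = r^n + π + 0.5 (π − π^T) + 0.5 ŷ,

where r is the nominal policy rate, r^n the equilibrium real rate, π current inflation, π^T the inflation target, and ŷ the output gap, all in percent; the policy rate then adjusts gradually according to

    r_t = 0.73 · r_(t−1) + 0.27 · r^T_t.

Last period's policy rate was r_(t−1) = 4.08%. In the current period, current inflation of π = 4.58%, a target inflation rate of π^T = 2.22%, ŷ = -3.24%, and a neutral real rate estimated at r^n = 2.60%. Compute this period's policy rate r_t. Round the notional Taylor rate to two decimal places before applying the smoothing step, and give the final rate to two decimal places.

4.80%

r^T_t = 2.60 + 4.58 + 0.5 × (4.58 − 2.22) + 0.5 × (-3.24)
   = 2.60 + 4.58 + 1.18 − 1.62 = 6.74
r_t = 0.73 × 4.08 + 0.27 × 6.74 = 2.9784 + 1.8198 = 4.80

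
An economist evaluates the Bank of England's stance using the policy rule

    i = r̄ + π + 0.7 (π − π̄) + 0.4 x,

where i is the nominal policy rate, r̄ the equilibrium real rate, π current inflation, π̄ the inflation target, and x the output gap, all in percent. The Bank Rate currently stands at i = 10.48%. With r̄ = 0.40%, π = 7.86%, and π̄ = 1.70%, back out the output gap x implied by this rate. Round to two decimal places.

0.4 x = 10.48 − 0.40 − 7.86 − 0.7 × (7.86 − 1.70) = -2.092
x = -2.092 / 0.4 = -5.23

-5.23%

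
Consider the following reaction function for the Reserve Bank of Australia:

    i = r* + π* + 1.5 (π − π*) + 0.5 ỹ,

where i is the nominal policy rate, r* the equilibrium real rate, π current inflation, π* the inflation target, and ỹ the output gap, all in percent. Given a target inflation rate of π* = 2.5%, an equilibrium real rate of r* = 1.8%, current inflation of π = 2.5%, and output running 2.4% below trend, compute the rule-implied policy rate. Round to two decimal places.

3.10%

Output 2.4% below potential → ỹ = -2.4.
i = 1.8 + 2.5 + 1.5 × (2.5 − 2.5) + 0.5 × (-2.4)
   = 1.8 + 2.5 + 0 − 1.2 = 3.10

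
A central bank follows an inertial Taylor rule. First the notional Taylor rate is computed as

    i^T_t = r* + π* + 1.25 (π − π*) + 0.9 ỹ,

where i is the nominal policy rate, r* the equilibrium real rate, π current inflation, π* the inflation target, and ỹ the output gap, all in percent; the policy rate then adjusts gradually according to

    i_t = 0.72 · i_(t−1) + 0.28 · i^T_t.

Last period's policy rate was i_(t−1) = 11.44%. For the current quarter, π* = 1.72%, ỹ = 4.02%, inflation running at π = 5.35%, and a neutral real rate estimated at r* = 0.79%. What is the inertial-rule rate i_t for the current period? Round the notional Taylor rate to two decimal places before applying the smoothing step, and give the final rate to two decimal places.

11.22%

i^T_t = 0.79 + 1.72 + 1.25 × (5.35 − 1.72) + 0.9 × 4.02
   = 0.79 + 1.72 + 4.5375 + 3.618 = 10.67
i_t = 0.72 × 11.44 + 0.28 × 10.67 = 8.2368 + 2.9876 = 11.22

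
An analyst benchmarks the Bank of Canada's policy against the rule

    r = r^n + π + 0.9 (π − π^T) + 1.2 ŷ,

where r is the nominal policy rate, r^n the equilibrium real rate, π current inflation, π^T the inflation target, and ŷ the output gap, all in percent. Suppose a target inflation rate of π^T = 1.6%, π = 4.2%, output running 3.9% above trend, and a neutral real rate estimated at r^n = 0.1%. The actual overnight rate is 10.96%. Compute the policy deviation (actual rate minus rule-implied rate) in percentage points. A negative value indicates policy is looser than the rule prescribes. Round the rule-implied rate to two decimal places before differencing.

Output 3.9% above potential → ŷ = 3.9.
r = 0.1 + 4.2 + 0.9 × (4.2 − 1.6) + 1.2 × 3.9
   = 0.1 + 4.2 + 2.34 + 4.68 = 11.32
Deviation = 10.96 − 11.32 = -0.36 pp.

-0.36 pp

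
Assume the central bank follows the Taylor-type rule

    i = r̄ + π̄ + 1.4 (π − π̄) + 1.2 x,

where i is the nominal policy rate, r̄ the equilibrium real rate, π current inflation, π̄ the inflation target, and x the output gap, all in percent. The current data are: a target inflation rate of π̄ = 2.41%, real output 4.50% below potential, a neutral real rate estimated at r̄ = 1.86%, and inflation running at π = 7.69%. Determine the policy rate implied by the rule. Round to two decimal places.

6.26%

Output 4.50% below potential → x = -4.50.
i = 1.86 + 2.41 + 1.4 × (7.69 − 2.41) + 1.2 × (-4.50)
   = 1.86 + 2.41 + 7.392 − 5.4 = 6.26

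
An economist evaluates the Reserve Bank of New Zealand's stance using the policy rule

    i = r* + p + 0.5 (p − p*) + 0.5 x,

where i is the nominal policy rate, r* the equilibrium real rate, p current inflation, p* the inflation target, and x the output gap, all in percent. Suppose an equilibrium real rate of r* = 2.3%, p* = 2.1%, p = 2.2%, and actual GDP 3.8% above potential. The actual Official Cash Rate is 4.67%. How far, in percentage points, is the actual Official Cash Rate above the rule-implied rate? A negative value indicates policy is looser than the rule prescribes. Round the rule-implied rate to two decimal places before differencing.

Output 3.8% above potential → x = 3.8.
i = 2.3 + 2.2 + 0.5 × (2.2 − 2.1) + 0.5 × 3.8
   = 2.3 + 2.2 + 0.05 + 1.9 = 6.45
Deviation = 4.67 − 6.45 = -1.78 pp.

-1.78 pp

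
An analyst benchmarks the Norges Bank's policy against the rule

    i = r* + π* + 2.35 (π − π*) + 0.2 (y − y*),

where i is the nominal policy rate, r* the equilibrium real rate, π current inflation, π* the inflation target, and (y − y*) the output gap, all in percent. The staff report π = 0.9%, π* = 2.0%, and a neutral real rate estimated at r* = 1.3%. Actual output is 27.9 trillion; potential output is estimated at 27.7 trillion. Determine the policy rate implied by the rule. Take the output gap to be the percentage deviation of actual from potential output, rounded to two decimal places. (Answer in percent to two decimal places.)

0.86%

Output gap = 100 × (27.9 − 27.7) / 27.7 = 0.72%.
i = 1.30 + 2.00 + 2.35 × (0.90 − 2.00) + 0.2 × 0.72
   = 1.30 + 2 − 2.585 + 0.144 = 0.86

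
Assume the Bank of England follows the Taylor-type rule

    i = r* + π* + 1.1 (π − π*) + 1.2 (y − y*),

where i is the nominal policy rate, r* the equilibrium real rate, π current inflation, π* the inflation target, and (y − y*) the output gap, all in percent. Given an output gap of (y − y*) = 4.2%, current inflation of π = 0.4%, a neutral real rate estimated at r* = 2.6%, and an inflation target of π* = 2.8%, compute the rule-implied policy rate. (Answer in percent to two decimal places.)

7.80%

i = 2.6 + 2.8 + 1.1 × (0.4 − 2.8) + 1.2 × 4.2
   = 2.6 + 2.8 − 2.64 + 5.04 = 7.80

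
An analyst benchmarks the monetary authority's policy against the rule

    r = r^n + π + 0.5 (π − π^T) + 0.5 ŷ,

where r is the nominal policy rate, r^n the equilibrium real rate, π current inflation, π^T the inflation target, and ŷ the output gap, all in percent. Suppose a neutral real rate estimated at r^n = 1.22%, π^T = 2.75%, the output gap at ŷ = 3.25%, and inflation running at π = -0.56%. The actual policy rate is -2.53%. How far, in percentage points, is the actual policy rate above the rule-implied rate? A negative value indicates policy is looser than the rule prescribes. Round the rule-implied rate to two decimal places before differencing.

-3.16 pp

r = 1.22 + (-0.56) + 0.5 × (-0.56 − 2.75) + 0.5 × 3.25
   = 1.22 − 0.56 − 1.655 + 1.625 = 0.63
Deviation = -2.53 − 0.63 = -3.16 pp.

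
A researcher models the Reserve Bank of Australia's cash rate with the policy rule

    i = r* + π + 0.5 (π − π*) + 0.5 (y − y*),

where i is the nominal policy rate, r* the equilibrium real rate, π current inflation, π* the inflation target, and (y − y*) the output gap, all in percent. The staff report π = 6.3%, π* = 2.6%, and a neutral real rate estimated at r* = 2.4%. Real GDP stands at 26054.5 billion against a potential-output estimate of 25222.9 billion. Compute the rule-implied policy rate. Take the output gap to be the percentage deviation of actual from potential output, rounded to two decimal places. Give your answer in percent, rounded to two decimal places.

Output gap = 100 × (26054.5 − 25222.9) / 25222.9 = 3.30%.
i = 2.40 + 6.30 + 0.5 × (6.30 − 2.60) + 0.5 × 3.30
   = 2.40 + 6.3 + 1.85 + 1.65 = 12.20

12.20%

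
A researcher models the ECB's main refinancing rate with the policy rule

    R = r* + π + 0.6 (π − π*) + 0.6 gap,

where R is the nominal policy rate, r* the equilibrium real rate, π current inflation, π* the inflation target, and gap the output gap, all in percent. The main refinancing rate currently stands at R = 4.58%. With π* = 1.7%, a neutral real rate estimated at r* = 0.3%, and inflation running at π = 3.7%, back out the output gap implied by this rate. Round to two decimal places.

0.6 gap = 4.58 − 0.3 − 3.7 − 0.6 × (3.7 − 1.7) = -0.62
gap = -0.62 / 0.6 = -1.03

-1.03%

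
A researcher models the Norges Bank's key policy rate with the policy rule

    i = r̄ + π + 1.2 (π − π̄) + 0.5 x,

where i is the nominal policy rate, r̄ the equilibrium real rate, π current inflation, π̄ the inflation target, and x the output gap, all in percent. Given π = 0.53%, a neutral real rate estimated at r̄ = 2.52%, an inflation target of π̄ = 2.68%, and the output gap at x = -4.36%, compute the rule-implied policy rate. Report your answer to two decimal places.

-1.71%

i = 2.52 + 0.53 + 1.2 × (0.53 − 2.68) + 0.5 × (-4.36)
   = 2.52 + 0.53 − 2.58 − 2.18 = -1.71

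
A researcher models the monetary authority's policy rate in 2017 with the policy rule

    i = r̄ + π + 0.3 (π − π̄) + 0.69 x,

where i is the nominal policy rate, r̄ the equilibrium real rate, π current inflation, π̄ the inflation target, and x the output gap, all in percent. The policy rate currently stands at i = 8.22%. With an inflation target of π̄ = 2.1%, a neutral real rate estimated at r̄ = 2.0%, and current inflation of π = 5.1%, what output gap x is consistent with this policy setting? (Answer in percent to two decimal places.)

0.32%

0.69 x = 8.22 − 2.0 − 5.1 − 0.3 × (5.1 − 2.1) = 0.22
x = 0.22 / 0.69 = 0.32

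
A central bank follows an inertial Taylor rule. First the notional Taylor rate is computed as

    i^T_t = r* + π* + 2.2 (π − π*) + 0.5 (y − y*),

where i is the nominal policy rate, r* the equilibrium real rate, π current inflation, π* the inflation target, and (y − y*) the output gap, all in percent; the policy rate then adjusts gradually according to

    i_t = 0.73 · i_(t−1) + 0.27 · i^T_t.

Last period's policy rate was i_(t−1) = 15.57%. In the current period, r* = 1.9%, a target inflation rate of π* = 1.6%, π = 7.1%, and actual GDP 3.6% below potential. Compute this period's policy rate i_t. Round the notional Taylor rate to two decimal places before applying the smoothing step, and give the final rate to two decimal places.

Output 3.6% below potential → (y − y*) = -3.6.
i^T_t = 1.9 + 1.6 + 2.2 × (7.1 − 1.6) + 0.5 × (-3.6)
   = 1.9 + 1.6 + 12.1 − 1.8 = 13.80
i_t = 0.73 × 15.57 + 0.27 × 13.80 = 11.3661 + 3.726 = 15.09

15.09%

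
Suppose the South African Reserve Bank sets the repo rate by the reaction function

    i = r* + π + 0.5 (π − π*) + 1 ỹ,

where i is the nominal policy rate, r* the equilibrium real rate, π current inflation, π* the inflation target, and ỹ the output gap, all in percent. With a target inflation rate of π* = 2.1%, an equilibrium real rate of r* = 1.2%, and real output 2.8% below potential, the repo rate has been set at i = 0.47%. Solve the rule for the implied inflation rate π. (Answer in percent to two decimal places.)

2.08%

Output 2.8% below potential → ỹ = -2.8.
Collecting π: i = r* + (1 + 0.5) π − 0.5 π* + 1 ỹ
1.5 π = 0.47 − 1.2 + 0.5 × 2.1 − 1 × (-2.8) = 3.12
π = 3.12 / 1.5 = 2.08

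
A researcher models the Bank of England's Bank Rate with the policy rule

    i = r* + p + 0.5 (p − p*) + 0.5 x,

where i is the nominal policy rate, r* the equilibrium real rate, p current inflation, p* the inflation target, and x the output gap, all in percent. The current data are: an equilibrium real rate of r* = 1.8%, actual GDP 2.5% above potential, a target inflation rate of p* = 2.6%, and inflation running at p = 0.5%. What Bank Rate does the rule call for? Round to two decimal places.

2.50%

Output 2.5% above potential → x = 2.5.
i = 1.8 + 0.5 + 0.5 × (0.5 − 2.6) + 0.5 × 2.5
   = 1.8 + 0.5 − 1.05 + 1.25 = 2.50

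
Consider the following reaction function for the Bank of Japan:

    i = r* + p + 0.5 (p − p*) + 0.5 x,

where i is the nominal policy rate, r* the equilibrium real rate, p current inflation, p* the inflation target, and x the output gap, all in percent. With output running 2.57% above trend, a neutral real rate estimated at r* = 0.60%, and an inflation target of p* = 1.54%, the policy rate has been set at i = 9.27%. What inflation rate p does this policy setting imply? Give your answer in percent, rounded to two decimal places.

5.44%

Output 2.57% above potential → x = 2.57.
Collecting p: i = r* + (1 + 0.5) p − 0.5 p* + 0.5 x
1.5 p = 9.27 − 0.60 + 0.5 × 1.54 − 0.5 × 2.57 = 8.155
p = 8.155 / 1.5 = 5.44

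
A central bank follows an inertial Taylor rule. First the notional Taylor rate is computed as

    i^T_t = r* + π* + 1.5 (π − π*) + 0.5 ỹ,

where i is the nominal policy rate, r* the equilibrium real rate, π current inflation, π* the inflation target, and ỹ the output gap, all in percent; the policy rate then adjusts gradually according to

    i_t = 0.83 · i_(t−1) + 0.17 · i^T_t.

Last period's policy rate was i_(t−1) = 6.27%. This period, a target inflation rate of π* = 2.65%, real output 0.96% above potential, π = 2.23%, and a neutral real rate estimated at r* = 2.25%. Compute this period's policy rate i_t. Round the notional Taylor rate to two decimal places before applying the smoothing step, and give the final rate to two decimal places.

6.01%

Output 0.96% above potential → ỹ = 0.96.
i^T_t = 2.25 + 2.65 + 1.5 × (2.23 − 2.65) + 0.5 × 0.96
   = 2.25 + 2.65 − 0.63 + 0.48 = 4.75
i_t = 0.83 × 6.27 + 0.17 × 4.75 = 5.2041 + 0.8075 = 6.01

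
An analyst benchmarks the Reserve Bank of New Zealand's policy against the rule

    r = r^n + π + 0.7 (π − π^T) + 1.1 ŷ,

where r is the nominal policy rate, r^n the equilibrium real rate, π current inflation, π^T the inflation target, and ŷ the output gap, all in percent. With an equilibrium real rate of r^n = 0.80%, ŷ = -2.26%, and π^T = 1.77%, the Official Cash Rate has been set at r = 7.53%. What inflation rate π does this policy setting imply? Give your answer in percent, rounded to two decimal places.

Collecting π: r = r^n + (1 + 0.7) π − 0.7 π^T + 1.1 ŷ
1.7 π = 7.53 − 0.80 + 0.7 × 1.77 − 1.1 × (-2.26) = 10.455
π = 10.455 / 1.7 = 6.15

6.15%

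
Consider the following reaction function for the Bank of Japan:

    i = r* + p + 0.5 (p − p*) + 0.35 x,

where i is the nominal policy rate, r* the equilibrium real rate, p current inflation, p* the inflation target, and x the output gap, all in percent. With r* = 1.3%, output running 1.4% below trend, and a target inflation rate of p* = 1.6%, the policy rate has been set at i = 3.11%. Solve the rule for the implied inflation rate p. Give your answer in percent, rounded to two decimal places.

2.07%

Output 1.4% below potential → x = -1.4.
Collecting p: i = r* + (1 + 0.5) p − 0.5 p* + 0.35 x
1.5 p = 3.11 − 1.3 + 0.5 × 1.6 − 0.35 × (-1.4) = 3.1
p = 3.1 / 1.5 = 2.07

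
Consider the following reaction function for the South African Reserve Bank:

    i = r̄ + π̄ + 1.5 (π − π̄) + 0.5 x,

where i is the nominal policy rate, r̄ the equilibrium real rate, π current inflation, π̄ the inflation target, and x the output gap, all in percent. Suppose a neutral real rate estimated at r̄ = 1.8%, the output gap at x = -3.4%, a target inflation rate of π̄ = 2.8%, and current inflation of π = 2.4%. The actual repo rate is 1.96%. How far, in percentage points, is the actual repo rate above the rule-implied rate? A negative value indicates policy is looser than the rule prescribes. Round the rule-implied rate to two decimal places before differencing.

-0.34 pp

i = 1.8 + 2.8 + 1.5 × (2.4 − 2.8) + 0.5 × (-3.4)
   = 1.8 + 2.8 − 0.6 − 1.7 = 2.30
Deviation = 1.96 − 2.30 = -0.34 pp.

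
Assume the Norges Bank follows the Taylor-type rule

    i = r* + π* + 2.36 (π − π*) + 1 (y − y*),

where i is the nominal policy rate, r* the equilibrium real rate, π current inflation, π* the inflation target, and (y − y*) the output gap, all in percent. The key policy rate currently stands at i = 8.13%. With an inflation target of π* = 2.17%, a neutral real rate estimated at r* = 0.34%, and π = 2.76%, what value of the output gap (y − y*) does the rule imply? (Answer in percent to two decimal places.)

4.23%

1 (y − y*) = 8.13 − 0.34 − 2.17 − 2.36 × (2.76 − 2.17) = 4.2276
(y − y*) = 4.2276 / 1 = 4.23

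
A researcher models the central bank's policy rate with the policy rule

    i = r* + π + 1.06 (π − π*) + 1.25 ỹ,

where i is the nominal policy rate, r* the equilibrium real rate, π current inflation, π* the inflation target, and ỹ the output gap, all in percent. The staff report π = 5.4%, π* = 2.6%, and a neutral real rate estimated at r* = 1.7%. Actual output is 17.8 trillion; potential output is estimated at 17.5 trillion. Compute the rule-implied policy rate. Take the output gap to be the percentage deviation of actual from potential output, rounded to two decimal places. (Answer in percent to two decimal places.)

12.21%

Output gap = 100 × (17.8 − 17.5) / 17.5 = 1.71%.
i = 1.70 + 5.40 + 1.06 × (5.40 − 2.60) + 1.25 × 1.71
   = 1.70 + 5.4 + 2.968 + 2.1375 = 12.21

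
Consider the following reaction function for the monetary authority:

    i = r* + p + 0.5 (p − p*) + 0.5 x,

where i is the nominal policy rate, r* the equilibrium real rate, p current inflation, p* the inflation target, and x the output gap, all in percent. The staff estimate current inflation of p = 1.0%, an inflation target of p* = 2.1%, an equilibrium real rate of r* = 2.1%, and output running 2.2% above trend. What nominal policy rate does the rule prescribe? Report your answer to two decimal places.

3.65%

Output 2.2% above potential → x = 2.2.
i = 2.1 + 1.0 + 0.5 × (1.0 − 2.1) + 0.5 × 2.2
   = 2.1 + 1 − 0.55 + 1.1 = 3.65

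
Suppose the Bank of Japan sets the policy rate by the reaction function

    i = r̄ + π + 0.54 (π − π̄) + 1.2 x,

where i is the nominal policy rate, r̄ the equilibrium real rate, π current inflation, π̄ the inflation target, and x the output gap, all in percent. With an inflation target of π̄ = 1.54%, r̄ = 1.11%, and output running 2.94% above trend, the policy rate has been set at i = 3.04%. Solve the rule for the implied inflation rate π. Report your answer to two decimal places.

Output 2.94% above potential → x = 2.94.
Collecting π: i = r̄ + (1 + 0.54) π − 0.54 π̄ + 1.2 x
1.54 π = 3.04 − 1.11 + 0.54 × 1.54 − 1.2 × 2.94 = -0.7664
π = -0.7664 / 1.54 = -0.50

-0.50%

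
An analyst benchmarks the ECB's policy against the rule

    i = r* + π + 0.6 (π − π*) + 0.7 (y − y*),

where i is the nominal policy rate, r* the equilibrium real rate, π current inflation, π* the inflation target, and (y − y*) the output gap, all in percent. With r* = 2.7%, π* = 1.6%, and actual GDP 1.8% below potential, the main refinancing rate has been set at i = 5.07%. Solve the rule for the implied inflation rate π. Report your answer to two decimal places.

2.87%

Output 1.8% below potential → (y − y*) = -1.8.
Collecting π: i = r* + (1 + 0.6) π − 0.6 π* + 0.7 (y − y*)
1.6 π = 5.07 − 2.7 + 0.6 × 1.6 − 0.7 × (-1.8) = 4.59
π = 4.59 / 1.6 = 2.87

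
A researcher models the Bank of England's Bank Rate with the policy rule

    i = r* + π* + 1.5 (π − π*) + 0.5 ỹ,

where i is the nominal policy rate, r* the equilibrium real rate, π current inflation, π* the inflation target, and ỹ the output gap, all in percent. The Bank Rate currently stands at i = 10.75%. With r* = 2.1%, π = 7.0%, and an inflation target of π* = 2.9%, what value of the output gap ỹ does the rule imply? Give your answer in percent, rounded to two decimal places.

0.5 ỹ = 10.75 − 2.1 − 2.9 − 1.5 × (7.0 − 2.9) = -0.4
ỹ = -0.4 / 0.5 = -0.80

-0.80%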